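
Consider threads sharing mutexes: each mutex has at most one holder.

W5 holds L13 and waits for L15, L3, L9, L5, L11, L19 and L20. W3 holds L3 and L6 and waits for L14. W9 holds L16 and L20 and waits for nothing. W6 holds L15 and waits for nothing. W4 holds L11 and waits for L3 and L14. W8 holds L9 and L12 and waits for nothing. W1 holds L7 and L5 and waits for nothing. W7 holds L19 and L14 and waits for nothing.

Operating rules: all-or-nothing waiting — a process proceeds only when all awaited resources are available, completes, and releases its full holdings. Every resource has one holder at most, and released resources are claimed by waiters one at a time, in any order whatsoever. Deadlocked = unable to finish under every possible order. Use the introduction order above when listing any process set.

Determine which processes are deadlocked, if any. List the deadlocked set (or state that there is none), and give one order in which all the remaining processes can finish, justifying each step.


Nothing here is deadlocked.
Key observation: the waits form no ring: some process can always run, and its releases unblock the others one by one.
A valid finishing order for the others: W8, W9, W7, W3, W4, W6, W1, W5.
Step-by-step check:
  run W8 (it waits on nothing); releases L9 and L12
  run W9 (it waits on nothing); releases L16 and L20
  run W7 (it waits on nothing); releases L19 and L14
  W3 waits on L14 — all released -> runs and releases L3 and L6
  W4 waits on L3 and L14 — all released -> runs and releases L11
  run W6 (it waits on nothing); releases L15
  run W1 (it waits on nothing); releases L7 and L5
  W5 waits on L15, L3, L9, L5, L11, L19 and L20 — all released -> runs and releases L13


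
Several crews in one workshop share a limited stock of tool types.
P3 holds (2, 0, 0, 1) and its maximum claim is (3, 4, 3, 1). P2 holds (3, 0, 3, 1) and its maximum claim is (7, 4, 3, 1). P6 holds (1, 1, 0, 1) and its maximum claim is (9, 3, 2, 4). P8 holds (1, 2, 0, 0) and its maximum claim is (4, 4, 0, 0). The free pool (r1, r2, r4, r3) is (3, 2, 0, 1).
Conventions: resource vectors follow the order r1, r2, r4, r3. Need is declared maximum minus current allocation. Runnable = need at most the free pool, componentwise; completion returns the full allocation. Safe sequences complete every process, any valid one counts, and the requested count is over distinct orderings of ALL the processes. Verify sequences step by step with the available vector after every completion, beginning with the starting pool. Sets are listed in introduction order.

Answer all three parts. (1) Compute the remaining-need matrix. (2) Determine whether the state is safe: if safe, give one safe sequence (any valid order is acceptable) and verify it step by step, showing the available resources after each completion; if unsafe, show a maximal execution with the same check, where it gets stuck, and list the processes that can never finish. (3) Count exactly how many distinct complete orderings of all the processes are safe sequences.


(1) Outstanding need per process (order r1, r2, r4, r3):
  P3: (1, 4, 3, 0)
  P2: (4, 4, 0, 0)
  P6: (8, 2, 2, 3)
  P8: (3, 2, 0, 0)
(2) SAFE. One safe sequence: P8, P2, P3, P6.
Key observation: the order's first zero-slack moment is P8 ((3, 2, 0, 0) needed, (3, 2, 0, 1) free — a requested resource with nothing to spare).
Walking it through:
  pool = (3, 2, 0, 1)
  P8 needs (3, 2, 0, 0) <= (3, 2, 0, 1) -> finishes; pool += (1, 2, 0, 0) = (4, 4, 0, 1)
  P2 needs (4, 4, 0, 0) <= (4, 4, 0, 1) -> finishes; pool += (3, 0, 3, 1) = (7, 4, 3, 2)
  P3 needs (1, 4, 3, 0) <= (7, 4, 3, 2) -> finishes; pool += (2, 0, 0, 1) = (9, 4, 3, 3)
  P6 needs (8, 2, 2, 3) <= (9, 4, 3, 3) -> finishes; pool += (1, 1, 0, 1) = (10, 5, 3, 4)
(3) Exactly 1 of the possible complete orderings is a safe sequence.


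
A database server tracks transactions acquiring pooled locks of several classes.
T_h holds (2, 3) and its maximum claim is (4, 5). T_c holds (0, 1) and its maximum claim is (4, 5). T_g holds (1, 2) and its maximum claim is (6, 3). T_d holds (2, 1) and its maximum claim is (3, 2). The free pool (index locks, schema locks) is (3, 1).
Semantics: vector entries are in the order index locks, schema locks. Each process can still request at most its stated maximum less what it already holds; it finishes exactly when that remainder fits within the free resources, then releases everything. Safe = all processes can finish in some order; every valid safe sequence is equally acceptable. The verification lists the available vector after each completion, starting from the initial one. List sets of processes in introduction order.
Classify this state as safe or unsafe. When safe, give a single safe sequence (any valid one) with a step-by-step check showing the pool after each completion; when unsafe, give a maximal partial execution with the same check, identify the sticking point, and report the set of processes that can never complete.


SAFE. One safe sequence: T_d, T_g, T_c, T_h.
Key observation: T_d is the earliest step where a requested resource binds exactly: need (1, 1), pool (3, 1) at its turn.
Check, step by step:
  pool = (3, 1)
  T_d: need (1, 1) fits (3, 1); releases (2, 1), pool now (5, 2)
  T_g: need (5, 1) fits (5, 2); releases (1, 2), pool now (6, 4)
  T_c: need (4, 4) fits (6, 4); releases (0, 1), pool now (6, 5)
  T_h: need (2, 2) fits (6, 5); releases (2, 3), pool now (8, 8)


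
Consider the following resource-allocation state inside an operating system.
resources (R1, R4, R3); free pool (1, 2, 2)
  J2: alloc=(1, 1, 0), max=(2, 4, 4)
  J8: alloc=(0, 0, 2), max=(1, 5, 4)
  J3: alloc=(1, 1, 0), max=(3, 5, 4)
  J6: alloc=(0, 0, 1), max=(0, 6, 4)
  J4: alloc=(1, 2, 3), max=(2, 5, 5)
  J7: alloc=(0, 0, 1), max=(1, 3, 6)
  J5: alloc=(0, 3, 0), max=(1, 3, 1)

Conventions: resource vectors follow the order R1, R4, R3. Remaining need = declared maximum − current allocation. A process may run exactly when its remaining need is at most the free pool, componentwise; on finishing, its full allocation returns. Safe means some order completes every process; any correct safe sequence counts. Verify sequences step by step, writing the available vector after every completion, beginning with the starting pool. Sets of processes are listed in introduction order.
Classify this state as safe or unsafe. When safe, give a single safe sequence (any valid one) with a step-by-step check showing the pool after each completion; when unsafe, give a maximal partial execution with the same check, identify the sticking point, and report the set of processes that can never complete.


The state is SAFE; one workable sequence: J5, J8, J4, J3, J7, J2, J6.
Key observation: the order's first zero-slack moment is J5 ((1, 0, 1) needed, (1, 2, 2) free — a requested resource with nothing to spare).
Verifying each step:
  pool = (1, 2, 2)
  J5 needs (1, 0, 1) <= (1, 2, 2) -> finishes; pool += (0, 3, 0) = (1, 5, 2)
  J8 needs (1, 5, 2) <= (1, 5, 2) -> finishes; pool += (0, 0, 2) = (1, 5, 4)
  J4 needs (1, 3, 2) <= (1, 5, 4) -> finishes; pool += (1, 2, 3) = (2, 7, 7)
  J3 needs (2, 4, 4) <= (2, 7, 7) -> finishes; pool += (1, 1, 0) = (3, 8, 7)
  J7 needs (1, 3, 5) <= (3, 8, 7) -> finishes; pool += (0, 0, 1) = (3, 8, 8)
  J2 needs (1, 3, 4) <= (3, 8, 8) -> finishes; pool += (1, 1, 0) = (4, 9, 8)
  J6 needs (0, 6, 3) <= (4, 9, 8) -> finishes; pool += (0, 0, 1) = (4, 9, 9)


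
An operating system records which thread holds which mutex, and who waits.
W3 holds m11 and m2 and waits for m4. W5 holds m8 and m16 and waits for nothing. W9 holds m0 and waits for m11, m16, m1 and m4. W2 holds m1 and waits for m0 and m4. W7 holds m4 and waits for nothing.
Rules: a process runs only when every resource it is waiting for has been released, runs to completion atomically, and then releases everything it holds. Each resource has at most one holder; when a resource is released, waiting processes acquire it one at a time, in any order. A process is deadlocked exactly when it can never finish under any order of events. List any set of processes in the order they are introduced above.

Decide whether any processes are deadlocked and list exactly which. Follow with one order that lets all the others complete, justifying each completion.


Deadlocked set: W9 and W2.
Key observation: the loop W9 -> W2 -> W9 blocks itself forever; no other process is dragged down with it.
One completion order for the rest: W7, W5, W3.
Check, step by step:
  W7 waits on nothing -> runs at once and releases m4
  W5 waits on nothing -> runs at once and releases m8 and m16
  W3 waits on m4 — all released -> runs and releases m11 and m2


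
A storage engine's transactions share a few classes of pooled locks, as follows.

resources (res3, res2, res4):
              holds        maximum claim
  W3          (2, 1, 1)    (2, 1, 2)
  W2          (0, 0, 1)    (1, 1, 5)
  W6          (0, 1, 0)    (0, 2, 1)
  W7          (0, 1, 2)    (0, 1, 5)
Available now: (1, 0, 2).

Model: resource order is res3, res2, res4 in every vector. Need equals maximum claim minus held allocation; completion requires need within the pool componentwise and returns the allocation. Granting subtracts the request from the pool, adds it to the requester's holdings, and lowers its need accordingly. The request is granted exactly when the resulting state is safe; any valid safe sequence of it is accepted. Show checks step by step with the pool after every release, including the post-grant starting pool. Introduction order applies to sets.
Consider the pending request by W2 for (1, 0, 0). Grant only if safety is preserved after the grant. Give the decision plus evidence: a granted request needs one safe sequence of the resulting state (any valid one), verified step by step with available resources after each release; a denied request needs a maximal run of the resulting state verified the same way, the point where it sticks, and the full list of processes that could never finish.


GRANT — the state after the grant stays safe, e.g. via W3, W7, W6, W2.
Key observation: post-grant, (0, 0, 2) remains, and an order beginning with W3 completes everyone.
Check on the post-grant state, step by step:
  pool = (0, 0, 2)
  W3 needs (0, 0, 1) <= (0, 0, 2) -> finishes; pool += (2, 1, 1) = (2, 1, 3)
  W7 needs (0, 0, 3) <= (2, 1, 3) -> finishes; pool += (0, 1, 2) = (2, 2, 5)
  W6 needs (0, 1, 1) <= (2, 2, 5) -> finishes; pool += (0, 1, 0) = (2, 3, 5)
  W2 needs (0, 1, 4) <= (2, 3, 5) -> finishes; pool += (1, 0, 1) = (3, 3, 6)


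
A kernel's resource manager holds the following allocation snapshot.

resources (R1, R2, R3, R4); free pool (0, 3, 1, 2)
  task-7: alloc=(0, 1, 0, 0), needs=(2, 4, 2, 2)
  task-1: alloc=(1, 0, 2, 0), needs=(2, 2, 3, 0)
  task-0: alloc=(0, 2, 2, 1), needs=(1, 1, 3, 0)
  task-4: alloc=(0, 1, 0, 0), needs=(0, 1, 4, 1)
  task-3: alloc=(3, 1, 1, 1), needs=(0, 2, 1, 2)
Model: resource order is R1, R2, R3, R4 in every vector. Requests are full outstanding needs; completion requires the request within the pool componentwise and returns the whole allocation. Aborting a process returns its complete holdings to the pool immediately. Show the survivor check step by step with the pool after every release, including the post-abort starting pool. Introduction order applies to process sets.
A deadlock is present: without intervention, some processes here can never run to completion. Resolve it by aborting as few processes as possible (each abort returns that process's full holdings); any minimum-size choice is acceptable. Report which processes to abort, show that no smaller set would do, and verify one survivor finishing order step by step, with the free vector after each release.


Abort task-1.
Key observation: task-0 could never have finished before the abort; with (1, 0, 2, 0) returned by task-1, it fits at step 3.
Why nothing smaller works: aborting no one leaves the state deadlocked as given.
One survivor order: task-3, task-7, task-0, task-4. Walking it through (post-abort pool first):
  pool = (1, 3, 3, 2)
  run task-3 (needs (0, 2, 1, 2), free (1, 3, 3, 2)); after release of (3, 1, 1, 1) the pool is (4, 4, 4, 3)
  run task-7 (needs (2, 4, 2, 2), free (4, 4, 4, 3)); after release of (0, 1, 0, 0) the pool is (4, 5, 4, 3)
  run task-0 (needs (1, 1, 3, 0), free (4, 5, 4, 3)); after release of (0, 2, 2, 1) the pool is (4, 7, 6, 4)
  run task-4 (needs (0, 1, 4, 1), free (4, 7, 6, 4)); after release of (0, 1, 0, 0) the pool is (4, 8, 6, 4)


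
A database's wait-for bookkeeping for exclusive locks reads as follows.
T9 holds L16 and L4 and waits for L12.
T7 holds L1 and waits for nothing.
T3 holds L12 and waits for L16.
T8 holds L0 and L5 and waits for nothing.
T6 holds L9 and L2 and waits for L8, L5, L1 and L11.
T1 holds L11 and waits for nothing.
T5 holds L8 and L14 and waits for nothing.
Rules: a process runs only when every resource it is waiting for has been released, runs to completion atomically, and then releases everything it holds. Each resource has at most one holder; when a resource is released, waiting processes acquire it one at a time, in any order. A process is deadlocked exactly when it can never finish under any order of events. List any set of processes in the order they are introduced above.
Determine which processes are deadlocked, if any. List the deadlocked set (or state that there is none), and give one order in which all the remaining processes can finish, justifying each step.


Deadlocked set: T9 and T3.
Key observation: the loop T9 -> T3 -> T9 blocks itself forever; no other process is dragged down with it.
A valid finishing order for the others: T5, T7, T1, T8, T6.
Step-by-step check:
  run T5 (it waits on nothing); releases L8 and L14
  run T7 (it waits on nothing); releases L1
  run T1 (it waits on nothing); releases L11
  run T8 (it waits on nothing); releases L0 and L5
  run T6 (all its waits — L8, L5, L1 and L11 — are resolved); releases L9 and L2


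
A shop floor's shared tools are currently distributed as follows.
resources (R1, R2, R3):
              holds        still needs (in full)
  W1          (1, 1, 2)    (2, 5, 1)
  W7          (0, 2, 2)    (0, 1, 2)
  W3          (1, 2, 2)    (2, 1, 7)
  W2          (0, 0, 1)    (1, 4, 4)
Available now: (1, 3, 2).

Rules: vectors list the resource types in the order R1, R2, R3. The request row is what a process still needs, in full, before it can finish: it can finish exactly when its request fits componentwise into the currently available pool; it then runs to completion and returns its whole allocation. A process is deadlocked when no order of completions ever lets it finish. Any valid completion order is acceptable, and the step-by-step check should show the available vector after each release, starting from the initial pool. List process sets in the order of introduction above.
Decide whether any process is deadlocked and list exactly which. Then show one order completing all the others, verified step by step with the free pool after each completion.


Deadlocked: W1 and W3.
Key observation: W7, W2 can finish, but then (1, 5, 5) is all there is, and the blocked group's R1 demands exceed it.
A valid finishing order for the others: W7, W2. Verifying each step:
  pool = (1, 3, 2)
  run W7 (needs (0, 1, 2), free (1, 3, 2)); after release of (0, 2, 2) the pool is (1, 5, 4)
  run W2 (needs (1, 4, 4), free (1, 5, 4)); after release of (0, 0, 1) the pool is (1, 5, 5)
The blocked processes can never fit:
  W1 still needs (2, 5, 1) but only (1, 5, 5) is free — short on R1
  W3 still needs (2, 1, 7) but only (1, 5, 5) is free — short on R1 and R3


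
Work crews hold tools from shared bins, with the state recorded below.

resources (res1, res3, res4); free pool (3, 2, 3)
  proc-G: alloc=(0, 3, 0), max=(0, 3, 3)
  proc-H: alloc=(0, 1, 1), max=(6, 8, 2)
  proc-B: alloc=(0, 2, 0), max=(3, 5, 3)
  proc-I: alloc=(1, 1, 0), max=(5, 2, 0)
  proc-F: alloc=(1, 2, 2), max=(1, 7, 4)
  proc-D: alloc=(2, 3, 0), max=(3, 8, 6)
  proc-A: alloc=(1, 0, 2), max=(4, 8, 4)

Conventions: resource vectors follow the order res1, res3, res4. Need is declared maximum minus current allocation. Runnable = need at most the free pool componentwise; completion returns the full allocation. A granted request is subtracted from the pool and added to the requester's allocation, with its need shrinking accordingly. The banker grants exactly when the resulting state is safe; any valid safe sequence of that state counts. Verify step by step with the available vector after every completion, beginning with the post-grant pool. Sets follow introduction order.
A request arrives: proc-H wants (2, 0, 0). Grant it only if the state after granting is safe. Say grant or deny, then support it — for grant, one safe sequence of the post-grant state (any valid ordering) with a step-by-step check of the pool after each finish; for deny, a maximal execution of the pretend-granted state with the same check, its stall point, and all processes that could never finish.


DENY — the pretend-granted state is unsafe.
Key observation: after proc-G, proc-F the pool peaks at (2, 7, 5), and each blocked process is short somewhere: proc-H on res1; proc-B on res1; proc-I on res1; proc-D on res4; proc-A on res1, res3.
On the post-grant state, proc-G, proc-F is a maximal run — nothing extends it. Walking it through:
  pool = (1, 2, 3)
  run proc-G (needs (0, 0, 3), free (1, 2, 3)); after release of (0, 3, 0) the pool is (1, 5, 3)
  run proc-F (needs (0, 5, 2), free (1, 5, 3)); after release of (1, 2, 2) the pool is (2, 7, 5)
  blocked: proc-H wants (4, 7, 1), pool (2, 7, 5) — not enough res1
  blocked: proc-B wants (3, 3, 3), pool (2, 7, 5) — not enough res1
  blocked: proc-I wants (4, 1, 0), pool (2, 7, 5) — not enough res1
  blocked: proc-D wants (1, 5, 6), pool (2, 7, 5) — not enough res4
  blocked: proc-A wants (3, 8, 2), pool (2, 7, 5) — not enough res1 and res3
Had the request been granted, proc-H, proc-B, proc-I, proc-D and proc-A could never finish.


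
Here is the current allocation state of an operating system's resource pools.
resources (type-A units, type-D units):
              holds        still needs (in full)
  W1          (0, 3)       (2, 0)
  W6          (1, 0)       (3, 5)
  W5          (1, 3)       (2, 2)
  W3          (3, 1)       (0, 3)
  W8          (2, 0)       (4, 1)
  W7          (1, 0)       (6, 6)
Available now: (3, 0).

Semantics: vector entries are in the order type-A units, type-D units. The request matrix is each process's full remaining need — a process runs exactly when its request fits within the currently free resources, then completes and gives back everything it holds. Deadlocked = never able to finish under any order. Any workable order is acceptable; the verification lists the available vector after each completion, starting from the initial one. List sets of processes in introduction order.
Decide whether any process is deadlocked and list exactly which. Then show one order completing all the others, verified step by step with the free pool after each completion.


No process is deadlocked.
Key observation: starting with W1, each completion frees enough for the next — no one is permanently blocked.
One completion order for the rest: W1, W5, W8, W6, W7, W3. Step-by-step check:
  pool = (3, 0)
  W1 needs (2, 0) <= (3, 0) -> finishes; pool += (0, 3) = (3, 3)
  W5 needs (2, 2) <= (3, 3) -> finishes; pool += (1, 3) = (4, 6)
  W8 needs (4, 1) <= (4, 6) -> finishes; pool += (2, 0) = (6, 6)
  W6 needs (3, 5) <= (6, 6) -> finishes; pool += (1, 0) = (7, 6)
  W7 needs (6, 6) <= (7, 6) -> finishes; pool += (1, 0) = (8, 6)
  W3 needs (0, 3) <= (8, 6) -> finishes; pool += (3, 1) = (11, 7)


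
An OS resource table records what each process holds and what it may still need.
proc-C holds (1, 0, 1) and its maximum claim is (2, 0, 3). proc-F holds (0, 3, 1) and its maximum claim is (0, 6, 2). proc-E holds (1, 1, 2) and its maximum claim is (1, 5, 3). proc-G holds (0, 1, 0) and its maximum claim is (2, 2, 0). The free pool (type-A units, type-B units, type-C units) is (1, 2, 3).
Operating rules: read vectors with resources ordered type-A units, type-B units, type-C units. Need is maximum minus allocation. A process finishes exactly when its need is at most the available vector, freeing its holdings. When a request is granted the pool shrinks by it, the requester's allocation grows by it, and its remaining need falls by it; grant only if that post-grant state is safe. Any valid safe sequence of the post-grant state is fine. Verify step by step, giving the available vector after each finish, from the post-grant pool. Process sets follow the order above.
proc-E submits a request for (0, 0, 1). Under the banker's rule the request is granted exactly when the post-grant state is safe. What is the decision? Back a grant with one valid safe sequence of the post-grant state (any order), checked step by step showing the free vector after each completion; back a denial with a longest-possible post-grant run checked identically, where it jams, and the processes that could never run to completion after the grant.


GRANT. The post-grant state is safe; one safe sequence: proc-C, proc-G, proc-F, proc-E.
Key observation: with (1, 2, 2) left after the transfer, proc-C can run at once — the state stays safe.
Verifying the post-grant state step by step:
  pool = (1, 2, 2)
  run proc-C (needs (1, 0, 2), free (1, 2, 2)); after release of (1, 0, 1) the pool is (2, 2, 3)
  run proc-G (needs (2, 1, 0), free (2, 2, 3)); after release of (0, 1, 0) the pool is (2, 3, 3)
  run proc-F (needs (0, 3, 1), free (2, 3, 3)); after release of (0, 3, 1) the pool is (2, 6, 4)
  run proc-E (needs (0, 4, 0), free (2, 6, 4)); after release of (1, 1, 3) the pool is (3, 7, 7)


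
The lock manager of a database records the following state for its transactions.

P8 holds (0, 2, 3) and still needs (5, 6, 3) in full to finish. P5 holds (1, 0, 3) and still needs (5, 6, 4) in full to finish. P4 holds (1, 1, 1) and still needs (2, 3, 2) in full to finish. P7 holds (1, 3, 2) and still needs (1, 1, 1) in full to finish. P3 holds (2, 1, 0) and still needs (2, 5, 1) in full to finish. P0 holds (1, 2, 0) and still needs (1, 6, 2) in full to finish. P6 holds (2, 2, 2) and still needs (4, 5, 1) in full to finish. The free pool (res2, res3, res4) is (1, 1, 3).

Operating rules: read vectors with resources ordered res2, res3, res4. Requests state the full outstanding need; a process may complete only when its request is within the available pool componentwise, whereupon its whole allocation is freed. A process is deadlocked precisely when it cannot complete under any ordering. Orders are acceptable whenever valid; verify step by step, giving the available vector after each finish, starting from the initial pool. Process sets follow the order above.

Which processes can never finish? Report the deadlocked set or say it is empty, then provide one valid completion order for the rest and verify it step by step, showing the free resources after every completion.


The deadlocked set is empty.
Key observation: P7 can run right away; the returned allocation unlocks the remaining processes in turn.
A valid finishing order for the others: P7, P4, P3, P5, P6, P0, P8. Walking it through:
  pool = (1, 1, 3)
  P7: need (1, 1, 1) fits (1, 1, 3); releases (1, 3, 2), pool now (2, 4, 5)
  P4: need (2, 3, 2) fits (2, 4, 5); releases (1, 1, 1), pool now (3, 5, 6)
  P3: need (2, 5, 1) fits (3, 5, 6); releases (2, 1, 0), pool now (5, 6, 6)
  P5: need (5, 6, 4) fits (5, 6, 6); releases (1, 0, 3), pool now (6, 6, 9)
  P6: need (4, 5, 1) fits (6, 6, 9); releases (2, 2, 2), pool now (8, 8, 11)
  P0: need (1, 6, 2) fits (8, 8, 11); releases (1, 2, 0), pool now (9, 10, 11)
  P8: need (5, 6, 3) fits (9, 10, 11); releases (0, 2, 3), pool now (9, 12, 14)


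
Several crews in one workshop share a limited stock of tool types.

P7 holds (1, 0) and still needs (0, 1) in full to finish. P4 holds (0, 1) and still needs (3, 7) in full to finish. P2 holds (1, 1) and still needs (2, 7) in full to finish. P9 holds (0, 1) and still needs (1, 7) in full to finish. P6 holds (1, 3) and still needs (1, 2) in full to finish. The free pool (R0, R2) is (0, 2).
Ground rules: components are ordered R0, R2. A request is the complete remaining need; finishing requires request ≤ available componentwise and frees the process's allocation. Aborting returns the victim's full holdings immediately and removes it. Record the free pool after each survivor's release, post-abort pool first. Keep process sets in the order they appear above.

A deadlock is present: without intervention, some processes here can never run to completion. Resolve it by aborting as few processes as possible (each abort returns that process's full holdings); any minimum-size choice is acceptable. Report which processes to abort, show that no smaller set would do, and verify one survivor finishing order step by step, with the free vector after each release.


Abort P4 and P9.
Key observation: before aborting P4 and P9, P2 was permanently blocked — no order could ever run it; afterwards it completes at step 3.
Minimality, checking each single-abort alternative: P7 alone leaves P4 blocked (short on R0 and R2); P4 alone leaves P2 blocked (short on R2); P2 alone leaves P4 blocked (short on R2); P9 alone leaves P4 blocked (short on R0 and R2); P6 alone leaves P4 blocked (short on R0 and R2).
Survivors finish in the order: P7, P6, P2. Check, step by step (pool after the aborts first):
  pool = (0, 4)
  P7: need (0, 1) fits (0, 4); releases (1, 0), pool now (1, 4)
  P6: need (1, 2) fits (1, 4); releases (1, 3), pool now (2, 7)
  P2: need (2, 7) fits (2, 7); releases (1, 1), pool now (3, 8)


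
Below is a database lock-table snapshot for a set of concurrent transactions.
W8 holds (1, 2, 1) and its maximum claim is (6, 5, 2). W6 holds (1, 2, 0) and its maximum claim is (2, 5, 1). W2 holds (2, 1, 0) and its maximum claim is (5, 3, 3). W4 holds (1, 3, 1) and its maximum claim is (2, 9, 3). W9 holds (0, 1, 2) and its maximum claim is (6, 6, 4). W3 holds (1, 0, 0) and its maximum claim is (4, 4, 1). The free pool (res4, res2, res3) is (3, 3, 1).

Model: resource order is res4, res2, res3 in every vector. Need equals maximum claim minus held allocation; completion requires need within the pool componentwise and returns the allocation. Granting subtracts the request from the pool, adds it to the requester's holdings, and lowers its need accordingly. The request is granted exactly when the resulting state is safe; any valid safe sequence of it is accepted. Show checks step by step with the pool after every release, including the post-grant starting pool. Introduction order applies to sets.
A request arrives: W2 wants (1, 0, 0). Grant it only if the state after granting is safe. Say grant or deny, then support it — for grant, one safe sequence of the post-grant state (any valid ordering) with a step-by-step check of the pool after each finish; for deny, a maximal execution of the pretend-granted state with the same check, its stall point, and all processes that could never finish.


DENY. Granting would leave the state unsafe.
Key observation: after W6, W3 the pool peaks at (4, 5, 1), and each blocked process is short somewhere: W8 on res4; W2 on res3; W4 on res2, res3; W9 on res4, res3.
After a pretend grant, a maximal execution: W6, W3 — then nothing else fits. Walking it through:
  pool = (2, 3, 1)
  W6: need (1, 3, 1) fits (2, 3, 1); releases (1, 2, 0), pool now (3, 5, 1)
  W3: need (3, 4, 1) fits (3, 5, 1); releases (1, 0, 0), pool now (4, 5, 1)
  blocked: W8 wants (5, 3, 1), pool (4, 5, 1) — not enough res4
  blocked: W2 wants (2, 2, 3), pool (4, 5, 1) — not enough res3
  blocked: W4 wants (1, 6, 2), pool (4, 5, 1) — not enough res2 and res3
  blocked: W9 wants (6, 5, 2), pool (4, 5, 1) — not enough res4 and res3
Processes that could never finish after the grant: W8, W2, W4 and W9.


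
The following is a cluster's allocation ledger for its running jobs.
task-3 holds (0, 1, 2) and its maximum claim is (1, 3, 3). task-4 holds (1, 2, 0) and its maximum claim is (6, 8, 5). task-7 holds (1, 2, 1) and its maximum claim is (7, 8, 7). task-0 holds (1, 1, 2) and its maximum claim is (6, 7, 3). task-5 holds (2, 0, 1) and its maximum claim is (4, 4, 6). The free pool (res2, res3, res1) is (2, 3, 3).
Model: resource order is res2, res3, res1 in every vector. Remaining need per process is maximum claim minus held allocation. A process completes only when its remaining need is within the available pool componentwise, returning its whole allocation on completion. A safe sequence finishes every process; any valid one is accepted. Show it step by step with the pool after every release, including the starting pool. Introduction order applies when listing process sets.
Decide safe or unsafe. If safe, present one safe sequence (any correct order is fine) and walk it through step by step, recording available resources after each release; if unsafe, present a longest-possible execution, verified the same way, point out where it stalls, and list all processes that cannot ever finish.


The state is UNSAFE.
Key observation: even finishing task-3, task-5 leaves just (4, 4, 6) free — too little res2 for any of the remaining processes.
A maximal execution: task-3, task-5 — then nothing else fits. Walking it through:
  pool = (2, 3, 3)
  task-3 needs (1, 2, 1) <= (2, 3, 3) -> finishes; pool += (0, 1, 2) = (2, 4, 5)
  task-5 needs (2, 4, 5) <= (2, 4, 5) -> finishes; pool += (2, 0, 1) = (4, 4, 6)
  task-4 still needs (5, 6, 5) but only (4, 4, 6) is free — short on res2 and res3
  task-7 still needs (6, 6, 6) but only (4, 4, 6) is free — short on res2 and res3
  task-0 still needs (5, 6, 1) but only (4, 4, 6) is free — short on res2 and res3
Never able to finish: task-4, task-7 and task-0.


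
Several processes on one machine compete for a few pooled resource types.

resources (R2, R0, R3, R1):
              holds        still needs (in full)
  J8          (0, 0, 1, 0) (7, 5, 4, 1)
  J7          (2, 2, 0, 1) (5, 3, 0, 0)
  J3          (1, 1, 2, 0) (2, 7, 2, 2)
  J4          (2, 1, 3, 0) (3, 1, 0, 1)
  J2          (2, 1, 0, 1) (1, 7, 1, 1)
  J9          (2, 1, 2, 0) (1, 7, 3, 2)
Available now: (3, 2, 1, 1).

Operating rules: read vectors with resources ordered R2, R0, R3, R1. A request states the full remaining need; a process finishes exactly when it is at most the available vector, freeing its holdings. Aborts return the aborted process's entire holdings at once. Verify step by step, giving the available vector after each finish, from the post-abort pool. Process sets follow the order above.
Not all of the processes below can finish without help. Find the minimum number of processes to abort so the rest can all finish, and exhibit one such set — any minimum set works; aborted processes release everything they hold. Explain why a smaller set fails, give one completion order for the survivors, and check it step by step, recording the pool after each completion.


Abort J3 and J2.
Key observation: the returned (3, 2, 2, 1) from J3 and J2 is what brings J9 — unrunnable before, under any order — into play at step 3.
Why nothing smaller works — every single abort fails: J8 alone leaves J3 blocked (short on R0); J7 alone leaves J3 blocked (short on R0); J3 alone leaves J2 blocked (short on R0); J4 alone leaves J3 blocked (short on R0); J2 alone leaves J3 blocked (short on R0); J9 alone leaves J3 blocked (short on R0).
Survivors finish in the order: J4, J7, J9, J8. Step-by-step check (pool after the aborts first):
  pool = (6, 4, 3, 2)
  J4 needs (3, 1, 0, 1) <= (6, 4, 3, 2) -> finishes; pool += (2, 1, 3, 0) = (8, 5, 6, 2)
  J7 needs (5, 3, 0, 0) <= (8, 5, 6, 2) -> finishes; pool += (2, 2, 0, 1) = (10, 7, 6, 3)
  J9 needs (1, 7, 3, 2) <= (10, 7, 6, 3) -> finishes; pool += (2, 1, 2, 0) = (12, 8, 8, 3)
  J8 needs (7, 5, 4, 1) <= (12, 8, 8, 3) -> finishes; pool += (0, 0, 1, 0) = (12, 8, 9, 3)


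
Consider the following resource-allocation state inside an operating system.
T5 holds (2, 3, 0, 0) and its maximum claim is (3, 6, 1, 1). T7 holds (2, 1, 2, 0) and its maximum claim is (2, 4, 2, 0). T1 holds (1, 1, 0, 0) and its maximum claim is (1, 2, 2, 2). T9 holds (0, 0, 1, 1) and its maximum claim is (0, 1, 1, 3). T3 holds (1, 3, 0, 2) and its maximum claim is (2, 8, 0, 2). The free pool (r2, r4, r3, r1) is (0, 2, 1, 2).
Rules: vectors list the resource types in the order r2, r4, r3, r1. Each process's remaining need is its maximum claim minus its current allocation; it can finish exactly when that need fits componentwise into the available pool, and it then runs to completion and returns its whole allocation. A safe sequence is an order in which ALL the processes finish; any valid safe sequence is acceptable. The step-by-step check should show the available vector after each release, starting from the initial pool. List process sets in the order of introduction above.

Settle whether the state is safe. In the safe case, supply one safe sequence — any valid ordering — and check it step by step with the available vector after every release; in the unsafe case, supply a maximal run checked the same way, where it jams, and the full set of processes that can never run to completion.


SAFE, for example via the order T9, T1, T5, T7, T3.
Key observation: the order's first zero-slack moment is T9 ((0, 1, 0, 2) needed, (0, 2, 1, 2) free — a requested resource with nothing to spare).
Verifying each step:
  pool = (0, 2, 1, 2)
  run T9 (needs (0, 1, 0, 2), free (0, 2, 1, 2)); after release of (0, 0, 1, 1) the pool is (0, 2, 2, 3)
  run T1 (needs (0, 1, 2, 2), free (0, 2, 2, 3)); after release of (1, 1, 0, 0) the pool is (1, 3, 2, 3)
  run T5 (needs (1, 3, 1, 1), free (1, 3, 2, 3)); after release of (2, 3, 0, 0) the pool is (3, 6, 2, 3)
  run T7 (needs (0, 3, 0, 0), free (3, 6, 2, 3)); after release of (2, 1, 2, 0) the pool is (5, 7, 4, 3)
  run T3 (needs (1, 5, 0, 0), free (5, 7, 4, 3)); after release of (1, 3, 0, 2) the pool is (6, 10, 4, 5)


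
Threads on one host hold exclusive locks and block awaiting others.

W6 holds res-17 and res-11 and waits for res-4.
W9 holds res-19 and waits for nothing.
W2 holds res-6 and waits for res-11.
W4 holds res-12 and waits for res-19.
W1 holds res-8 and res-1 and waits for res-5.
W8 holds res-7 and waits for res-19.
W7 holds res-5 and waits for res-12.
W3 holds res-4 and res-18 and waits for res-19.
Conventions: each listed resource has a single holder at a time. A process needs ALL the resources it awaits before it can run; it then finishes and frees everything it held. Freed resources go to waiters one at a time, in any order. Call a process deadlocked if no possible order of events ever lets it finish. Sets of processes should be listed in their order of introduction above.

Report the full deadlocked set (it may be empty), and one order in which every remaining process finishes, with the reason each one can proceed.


No process is deadlocked.
Key observation: all waits point, directly or indirectly, at processes that can finish, so nothing is permanently blocked.
One completion order for the rest: W9, W3, W6, W4, W7, W2, W8, W1.
Verifying each step:
  W9: no waits; runs immediately, freeing res-19
  W3 waits on res-19 — all released -> runs and releases res-4 and res-18
  W6 waits on res-4 — all released -> runs and releases res-17 and res-11
  W4 waits on res-19 — all released -> runs and releases res-12
  W7 waits on res-12 — all released -> runs and releases res-5
  W2 waits on res-11 — all released -> runs and releases res-6
  W8 waits on res-19 — all released -> runs and releases res-7
  W1 waits on res-5 — all released -> runs and releases res-8 and res-1


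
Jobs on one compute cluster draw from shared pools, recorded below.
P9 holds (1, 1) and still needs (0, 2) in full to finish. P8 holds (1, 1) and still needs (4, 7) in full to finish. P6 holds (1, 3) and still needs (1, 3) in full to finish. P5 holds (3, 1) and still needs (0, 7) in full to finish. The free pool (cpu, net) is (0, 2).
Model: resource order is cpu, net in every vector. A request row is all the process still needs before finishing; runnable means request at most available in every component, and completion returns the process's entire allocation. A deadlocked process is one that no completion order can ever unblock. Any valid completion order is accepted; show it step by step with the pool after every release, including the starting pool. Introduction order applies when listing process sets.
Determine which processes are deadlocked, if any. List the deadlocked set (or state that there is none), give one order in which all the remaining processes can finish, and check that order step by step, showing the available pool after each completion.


Deadlocked: P8 and P5.
Key observation: the pool after P9, P6 is (2, 6); every surviving request exceeds it in net, so progress ends there.
A valid finishing order for the others: P9, P6. Walking it through:
  pool = (0, 2)
  P9: need (0, 2) fits (0, 2); releases (1, 1), pool now (1, 3)
  P6: need (1, 3) fits (1, 3); releases (1, 3), pool now (2, 6)
None of the blocked processes ever fits:
  P8 still needs (4, 7) but only (2, 6) is free — short on cpu and net
  P5 still needs (0, 7) but only (2, 6) is free — short on net


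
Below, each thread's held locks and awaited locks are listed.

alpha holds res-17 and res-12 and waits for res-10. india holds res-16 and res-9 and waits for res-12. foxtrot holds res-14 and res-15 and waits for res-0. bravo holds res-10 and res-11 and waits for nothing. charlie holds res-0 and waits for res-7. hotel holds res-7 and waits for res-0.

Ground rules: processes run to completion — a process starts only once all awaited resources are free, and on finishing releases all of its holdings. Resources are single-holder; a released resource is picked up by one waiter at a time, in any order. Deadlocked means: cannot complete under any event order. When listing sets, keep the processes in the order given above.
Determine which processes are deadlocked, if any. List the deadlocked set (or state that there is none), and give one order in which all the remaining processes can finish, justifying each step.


Deadlocked: foxtrot, charlie and hotel.
Key observation: the waits loop around charlie -> hotel -> charlie with no way out; foxtrot waits into the deadlock from upstream.
One completion order for the rest: bravo, alpha, india.
Walking it through:
  bravo: no waits; runs immediately, freeing res-10 and res-11
  alpha waits on res-10 — all released -> runs and releases res-17 and res-12
  india waits on res-12 — all released -> runs and releases res-16 and res-9


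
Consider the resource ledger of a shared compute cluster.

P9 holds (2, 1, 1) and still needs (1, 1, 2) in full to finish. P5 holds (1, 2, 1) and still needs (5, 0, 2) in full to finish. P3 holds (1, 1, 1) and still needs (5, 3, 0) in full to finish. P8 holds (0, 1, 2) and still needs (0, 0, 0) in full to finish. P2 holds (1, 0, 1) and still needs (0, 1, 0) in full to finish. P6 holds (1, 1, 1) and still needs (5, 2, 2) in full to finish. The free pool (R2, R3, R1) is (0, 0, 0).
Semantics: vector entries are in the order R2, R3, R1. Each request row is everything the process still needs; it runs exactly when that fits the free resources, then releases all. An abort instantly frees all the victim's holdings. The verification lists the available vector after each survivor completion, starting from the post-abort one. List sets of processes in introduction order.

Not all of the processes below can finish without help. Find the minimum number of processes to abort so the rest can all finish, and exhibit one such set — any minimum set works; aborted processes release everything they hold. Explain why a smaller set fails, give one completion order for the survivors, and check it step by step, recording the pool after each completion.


The answer: abort P5 and P3.
Key observation: before aborting P5 and P3, P6 was permanently blocked — no order could ever run it; afterwards it completes at step 4.
Minimality, checking each single-abort alternative: P9 alone leaves P5 blocked (short on R2); P5 alone leaves P3 blocked (short on R2); P3 alone leaves P5 blocked (short on R2); P8 alone leaves P5 blocked (short on R2); P2 alone leaves P5 blocked (short on R2); P6 alone leaves P5 blocked (short on R2).
One survivor order: P9, P8, P2, P6. Step-by-step check (post-abort pool first):
  pool = (2, 3, 2)
  P9 needs (1, 1, 2) <= (2, 3, 2) -> finishes; pool += (2, 1, 1) = (4, 4, 3)
  P8 needs (0, 0, 0) <= (4, 4, 3) -> finishes; pool += (0, 1, 2) = (4, 5, 5)
  P2 needs (0, 1, 0) <= (4, 5, 5) -> finishes; pool += (1, 0, 1) = (5, 5, 6)
  P6 needs (5, 2, 2) <= (5, 5, 6) -> finishes; pool += (1, 1, 1) = (6, 6, 7)
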